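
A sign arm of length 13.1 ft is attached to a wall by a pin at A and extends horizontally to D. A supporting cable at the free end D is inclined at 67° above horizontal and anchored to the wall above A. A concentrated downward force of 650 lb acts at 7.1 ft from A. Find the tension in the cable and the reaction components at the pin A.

ΣM about A: T·sin67°·13.1 − 650·7.1 = 0 → T = 4615/(13.1·0.920505) = 382.714 ≈ 382.7 lb.
ΣF_x = 0: A_x − T·cos67° = 0 → A_x = 382.714 × 0.390731 = 149.5 lb.
ΣF_y = 0: A_y + T·sin67° − 650 = 0 → A_y = 650 − 382.714 × 0.920505 = 297.7 lb.

T = 382.7 lb, A_x = 149.5 lb, A_y = 297.7 lb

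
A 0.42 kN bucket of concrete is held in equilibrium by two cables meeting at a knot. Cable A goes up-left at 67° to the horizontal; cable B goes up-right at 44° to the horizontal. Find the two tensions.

T_A = 0.3236 kN, T_B = 0.1758 kN

ΣF_x = 0: −T_A·cos67° + T_B·cos44° = 0 → T_B = 0.54318·T_A.
ΣF_y = 0: T_A·sin67° + T_B·sin44° = 0.42.
Substitute: T_A·(0.920505 + 0.54318·0.694658) = 0.42 → T_A = 0.323617 ≈ 0.3236 kN.
Then T_B = 0.54318 × 0.323617 = 0.1758 kN.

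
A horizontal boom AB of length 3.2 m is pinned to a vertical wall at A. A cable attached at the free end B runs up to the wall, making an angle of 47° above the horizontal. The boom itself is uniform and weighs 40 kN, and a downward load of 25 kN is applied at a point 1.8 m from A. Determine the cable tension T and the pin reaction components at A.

T = 46.57 kN, A_x = 31.76 kN, A_y = 30.94 kN

ΣM about A: T·sin47°·3.2 − 40·1.6 − 25·1.8 = 0 → T = 109/(3.2·0.731354) = 46.5746 ≈ 46.57 kN.
ΣF_x = 0: A_x − T·cos47° = 0 → A_x = 46.5746 × 0.681998 = 31.76 kN.
ΣF_y = 0: A_y + T·sin47° − 40 − 25 = 0 → A_y = 65 − 46.5746 × 0.731354 = 30.94 kN.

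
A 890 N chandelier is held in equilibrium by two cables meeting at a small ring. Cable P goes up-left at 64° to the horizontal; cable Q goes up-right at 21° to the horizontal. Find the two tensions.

T_P = 834.1 N, T_Q = 391.6 N

ΣF_x = 0: −T_P·cos64° + T_Q·cos21° = 0 → T_Q = 0.469559·T_P.
ΣF_y = 0: T_P·sin64° + T_Q·sin21° = 890.
Substitute: T_P·(0.898794 + 0.469559·0.358368) = 890 → T_P = 834.06 ≈ 834.1 N.
Then T_Q = 0.469559 × 834.06 = 391.6 N.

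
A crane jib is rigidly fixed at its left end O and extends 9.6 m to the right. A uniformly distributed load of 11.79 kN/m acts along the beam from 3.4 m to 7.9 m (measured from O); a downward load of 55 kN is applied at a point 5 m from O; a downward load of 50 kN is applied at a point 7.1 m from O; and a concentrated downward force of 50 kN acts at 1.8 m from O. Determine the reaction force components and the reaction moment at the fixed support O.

O_x = 0, O_y = 208.1 kN, M_O = 1020 kN·m

Resultant of the distributed load: 11.79 × 4.5 = 53.055 kN at 5.65 m from O.
ΣF_x = 0: O_x = 0.
ΣF_y = 0: O_y − 11.79·4.5 − 55 − 50 − 50 = 0 → O_y = 208.1 kN.
ΣM about O: M_O − (11.79·4.5)·5.65 − 55·5 − 50·7.1 − 50·1.8 = 0 → M_O = 1020 kN·m.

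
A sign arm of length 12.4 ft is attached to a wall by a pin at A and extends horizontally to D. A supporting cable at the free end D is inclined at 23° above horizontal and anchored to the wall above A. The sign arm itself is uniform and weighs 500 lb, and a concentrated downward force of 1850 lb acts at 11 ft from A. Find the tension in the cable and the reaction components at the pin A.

T = 4840 lb, A_x = 4455 lb, A_y = 458.9 lb

ΣM about A: T·sin23°·12.4 − 500·6.2 − 1850·11 = 0 → T = 23450/(12.4·0.390731) = 4839.98 ≈ 4840 lb.
ΣF_x = 0: A_x − T·cos23° = 0 → A_x = 4839.98 × 0.920505 = 4455 lb.
ΣF_y = 0: A_y + T·sin23° − 500 − 1850 = 0 → A_y = 2350 − 4839.98 × 0.390731 = 458.9 lb.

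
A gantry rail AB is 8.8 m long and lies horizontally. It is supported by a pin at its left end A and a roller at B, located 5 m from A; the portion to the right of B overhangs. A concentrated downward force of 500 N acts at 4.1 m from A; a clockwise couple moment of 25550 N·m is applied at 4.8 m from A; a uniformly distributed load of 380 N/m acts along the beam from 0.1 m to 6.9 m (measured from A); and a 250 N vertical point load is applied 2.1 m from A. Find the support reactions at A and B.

Resultant of the distributed load: 380 × 6.8 = 2584 N at 3.5 m from A.
ΣM about A: B_y·5 − 500·4.1 − 25550 − (380·6.8)·3.5 − 250·2.1 = 0 → B_y = 37169/5 = 7433.8 ≈ 7434 N.
ΣF_y = 0: A_y + 7433.8 − 500 − 380·6.8 − 250 = 0 → A_y = -4100 N.
ΣF_x = 0: no horizontal applied forces, so A_x = 0.

A_x = 0, A_y = -4100 N, B_y = 7434 N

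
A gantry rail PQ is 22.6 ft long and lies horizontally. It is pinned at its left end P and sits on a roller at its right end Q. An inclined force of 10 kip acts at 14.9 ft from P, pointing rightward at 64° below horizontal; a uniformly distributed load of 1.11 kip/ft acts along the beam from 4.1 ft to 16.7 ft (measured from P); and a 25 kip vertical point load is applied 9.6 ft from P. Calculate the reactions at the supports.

Resultant of the distributed load: 1.11 × 12.6 = 13.986 kip at 10.4 ft from P.
ΣM about P: Q_y·22.6 − 10·sin64°·14.9 − (1.11·12.6)·10.4 − 25·9.6 = 0 → Q_y = 519.375/22.6 = 22.9812 ≈ 22.98 kip.
ΣF_y = 0: P_y + 22.9812 − 10·sin64° − 1.11·12.6 − 25 = 0 → P_y = 24.99 kip.
ΣF_x = 0: P_x + 10·cos64° = 0 → P_x = -4.384 kip.

P_x = -4.384 kip, P_y = 24.99 kip, Q_y = 22.98 kip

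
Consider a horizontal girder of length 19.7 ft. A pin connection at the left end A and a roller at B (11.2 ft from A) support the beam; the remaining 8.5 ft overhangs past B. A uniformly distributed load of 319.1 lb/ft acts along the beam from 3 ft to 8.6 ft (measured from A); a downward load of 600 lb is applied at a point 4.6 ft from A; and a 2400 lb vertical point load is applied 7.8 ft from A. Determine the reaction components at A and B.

Resultant of the distributed load: 319.1 × 5.6 = 1786.96 lb at 5.8 ft from A.
Taking moments about A: B_y·11.2 − (319.1·5.6)·5.8 − 600·4.6 − 2400·7.8 = 0 → B_y = 31844.368/11.2 = 2843.25 ≈ 2843 lb.
ΣF_y = 0: A_y + 2843.25 − 319.1·5.6 − 600 − 2400 = 0 → A_y = 1944 lb.
ΣF_x = 0: no horizontal applied forces, so A_x = 0.

A_x = 0, A_y = 1944 lb, B_y = 2843 lb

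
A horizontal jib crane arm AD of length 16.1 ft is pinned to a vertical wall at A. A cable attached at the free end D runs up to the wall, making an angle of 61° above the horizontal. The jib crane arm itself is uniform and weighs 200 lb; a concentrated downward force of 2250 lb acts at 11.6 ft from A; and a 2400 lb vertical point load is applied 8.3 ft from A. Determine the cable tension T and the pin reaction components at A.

ΣM about A: T·sin61°·16.1 − 200·8.05 − 2250·11.6 − 2400·8.3 = 0 → T = 47630/(16.1·0.87462) = 3382.48 ≈ 3382 lb.
ΣF_x = 0: A_x − T·cos61° = 0 → A_x = 3382.48 × 0.48481 = 1640 lb.
ΣF_y = 0: A_y + T·sin61° − 200 − 2250 − 2400 = 0 → A_y = 4850 − 3382.48 × 0.87462 = 1892 lb.

T = 3382 lb, A_x = 1640 lb, A_y = 1892 lb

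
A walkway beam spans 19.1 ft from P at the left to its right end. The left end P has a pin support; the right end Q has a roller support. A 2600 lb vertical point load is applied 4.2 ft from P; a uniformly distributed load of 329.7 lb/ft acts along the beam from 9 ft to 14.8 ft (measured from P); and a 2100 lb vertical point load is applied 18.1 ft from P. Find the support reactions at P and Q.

Resultant of the distributed load: 329.7 × 5.8 = 1912.26 lb at 11.9 ft from P.
ΣM about P: Q_y·19.1 − 2600·4.2 − (329.7·5.8)·11.9 − 2100·18.1 = 0 → Q_y = 71685.894/19.1 = 3753.19 ≈ 3753 lb.
ΣF_y = 0: P_y + 3753.19 − 2600 − 329.7·5.8 − 2100 = 0 → P_y = 2859 lb.
ΣF_x = 0: no horizontal applied forces, so P_x = 0.

P_x = 0, P_y = 2859 lb, Q_y = 3753 lb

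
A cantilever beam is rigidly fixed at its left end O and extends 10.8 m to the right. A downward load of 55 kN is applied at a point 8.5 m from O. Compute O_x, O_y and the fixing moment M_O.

O_x = 0, O_y = 55.00 kN, M_O = 467.5 kN·m

ΣF_x = 0: O_x = 0.
ΣF_y = 0: O_y − 55 = 0 → O_y = 55.00 kN.
ΣM about O: M_O − 55·8.5 = 0 → M_O = 467.5 kN·m.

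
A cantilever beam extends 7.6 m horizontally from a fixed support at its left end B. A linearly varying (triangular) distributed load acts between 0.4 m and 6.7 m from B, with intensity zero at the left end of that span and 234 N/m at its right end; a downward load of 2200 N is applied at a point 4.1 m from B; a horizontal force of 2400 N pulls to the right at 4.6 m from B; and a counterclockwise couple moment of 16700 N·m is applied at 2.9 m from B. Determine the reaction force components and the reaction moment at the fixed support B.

Resultant of the triangular load: ½ × 234 × 6.3 = 737.1 N, acting at 4.6 m from B (one-third of the span from the peak).
ΣF_x = 0: B_x + 2400 = 0 → B_x = -2400 N.
ΣF_y = 0: B_y − ½·234·6.3 − 2200 = 0 → B_y = 2937 N.
ΣM about B: M_B − (½·234·6.3)·4.6 − 2200·4.1 + 16700 = 0 → M_B = -4289 N·m.

B_x = -2400 N, B_y = 2937 N, M_B = -4289 N·m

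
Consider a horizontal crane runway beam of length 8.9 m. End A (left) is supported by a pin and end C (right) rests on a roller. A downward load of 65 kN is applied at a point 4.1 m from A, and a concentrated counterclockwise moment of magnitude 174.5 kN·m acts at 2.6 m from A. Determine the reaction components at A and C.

Taking moments about A: C_y·8.9 − 65·4.1 + 174.5 = 0 → C_y = 92/8.9 = 10.3371 ≈ 10.34 kN.
ΣF_y = 0: A_y + 10.3371 − 65 = 0 → A_y = 54.66 kN.
ΣF_x = 0: no horizontal applied forces, so A_x = 0.

A_x = 0, A_y = 54.66 kN, C_y = 10.34 kN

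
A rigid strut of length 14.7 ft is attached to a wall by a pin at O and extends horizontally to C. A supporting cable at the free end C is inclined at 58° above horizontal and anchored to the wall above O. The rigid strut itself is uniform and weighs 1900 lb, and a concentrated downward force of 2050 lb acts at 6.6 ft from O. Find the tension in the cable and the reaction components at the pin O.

T = 2206 lb, O_x = 1169 lb, O_y = 2080 lb

ΣM about O: T·sin58°·14.7 − 1900·7.35 − 2050·6.6 = 0 → T = 27495/(14.7·0.848048) = 2205.55 ≈ 2206 lb.
ΣF_x = 0: O_x − T·cos58° = 0 → O_x = 2205.55 × 0.529919 = 1169 lb.
ΣF_y = 0: O_y + T·sin58° − 1900 − 2050 = 0 → O_y = 3950 − 2205.55 × 0.848048 = 2080 lb.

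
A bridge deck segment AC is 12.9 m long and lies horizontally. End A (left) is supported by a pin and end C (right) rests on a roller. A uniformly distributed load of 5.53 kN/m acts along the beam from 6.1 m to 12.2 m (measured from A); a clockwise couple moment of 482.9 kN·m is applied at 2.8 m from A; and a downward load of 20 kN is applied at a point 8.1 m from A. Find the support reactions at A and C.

A_x = 0, A_y = -20.19 kN, C_y = 73.92 kN

Resultant of the distributed load: 5.53 × 6.1 = 33.733 kN at 9.15 m from A.
Moments about A: C_y·12.9 − (5.53·6.1)·9.15 − 482.9 − 20·8.1 = 0 → C_y = 953.55695/12.9 = 73.9191 ≈ 73.92 kN.
ΣF_y = 0: A_y + 73.9191 − 5.53·6.1 − 20 = 0 → A_y = -20.19 kN.
ΣF_x = 0: no horizontal applied forces, so A_x = 0.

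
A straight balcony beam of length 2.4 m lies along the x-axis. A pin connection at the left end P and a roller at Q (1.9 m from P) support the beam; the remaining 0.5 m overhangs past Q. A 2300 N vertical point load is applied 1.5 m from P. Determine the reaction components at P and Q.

P_x = 0, P_y = 484.2 N, Q_y = 1816 N

ΣM about P: Q_y·1.9 − 2300·1.5 = 0 → Q_y = 3450/1.9 = 1815.79 ≈ 1816 N.
ΣF_y = 0: P_y + 1815.79 − 2300 = 0 → P_y = 484.2 N.
ΣF_x = 0: no horizontal applied forces, so P_x = 0.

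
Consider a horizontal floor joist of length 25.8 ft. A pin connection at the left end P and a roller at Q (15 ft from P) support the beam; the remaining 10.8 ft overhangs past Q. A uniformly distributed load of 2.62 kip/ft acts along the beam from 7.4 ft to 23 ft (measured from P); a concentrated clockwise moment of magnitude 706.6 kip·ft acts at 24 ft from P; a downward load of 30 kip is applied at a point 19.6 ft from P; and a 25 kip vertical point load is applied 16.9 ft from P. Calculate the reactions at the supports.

Resultant of the distributed load: 2.62 × 15.6 = 40.872 kip at 15.2 ft from P.
Taking moments about P: Q_y·15 − (2.62·15.6)·15.2 − 706.6 − 30·19.6 − 25·16.9 = 0 → Q_y = 2338.3544/15 = 155.89 ≈ 155.9 kip.
ΣF_y = 0: P_y + 155.89 − 2.62·15.6 − 30 − 25 = 0 → P_y = -60.02 kip.
ΣF_x = 0: no horizontal applied forces, so P_x = 0.

P_x = 0, P_y = -60.02 kip, Q_y = 155.9 kip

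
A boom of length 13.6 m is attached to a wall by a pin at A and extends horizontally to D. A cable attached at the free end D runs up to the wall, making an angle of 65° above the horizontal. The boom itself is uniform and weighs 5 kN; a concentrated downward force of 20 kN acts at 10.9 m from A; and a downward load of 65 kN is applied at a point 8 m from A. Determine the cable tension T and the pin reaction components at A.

ΣM about A: T·sin65°·13.6 − 5·6.8 − 20·10.9 − 65·8 = 0 → T = 772/(13.6·0.906308) = 62.6329 ≈ 62.63 kN.
ΣF_x = 0: A_x − T·cos65° = 0 → A_x = 62.6329 × 0.422618 = 26.47 kN.
ΣF_y = 0: A_y + T·sin65° − 5 − 20 − 65 = 0 → A_y = 90 − 62.6329 × 0.906308 = 33.24 kN.

T = 62.63 kN, A_x = 26.47 kN, A_y = 33.24 kN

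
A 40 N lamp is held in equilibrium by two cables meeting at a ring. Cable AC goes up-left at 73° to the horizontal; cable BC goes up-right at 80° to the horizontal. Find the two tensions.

ΣF_x = 0: −T_AC·cos73° + T_BC·cos80° = 0 → T_BC = 1.6837·T_AC.
ΣF_y = 0: T_AC·sin73° + T_BC·sin80° = 40.
Substitute: T_AC·(0.956305 + 1.6837·0.984808) = 40 → T_AC = 15.2997 ≈ 15.30 N.
Then T_BC = 1.6837 × 15.2997 = 25.76 N.

T_AC = 15.30 N, T_BC = 25.76 N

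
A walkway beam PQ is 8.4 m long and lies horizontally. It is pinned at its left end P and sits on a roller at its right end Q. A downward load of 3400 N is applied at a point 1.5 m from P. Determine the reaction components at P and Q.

Taking moments about P: Q_y·8.4 − 3400·1.5 = 0 → Q_y = 5100/8.4 = 607.143 ≈ 607.1 N.
ΣF_y = 0: P_y + 607.143 − 3400 = 0 → P_y = 2793 N.
ΣF_x = 0: no horizontal applied forces, so P_x = 0.

P_x = 0, P_y = 2793 N, Q_y = 607.1 N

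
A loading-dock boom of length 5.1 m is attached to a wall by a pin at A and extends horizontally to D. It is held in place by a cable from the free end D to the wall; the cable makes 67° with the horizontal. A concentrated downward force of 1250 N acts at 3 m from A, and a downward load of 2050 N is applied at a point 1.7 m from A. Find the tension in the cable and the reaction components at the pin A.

ΣM about A: T·sin67°·5.1 − 1250·3 − 2050·1.7 = 0 → T = 7235/(5.1·0.920505) = 1541.14 ≈ 1541 N.
ΣF_x = 0: A_x − T·cos67° = 0 → A_x = 1541.14 × 0.390731 = 602.2 N.
ΣF_y = 0: A_y + T·sin67° − 1250 − 2050 = 0 → A_y = 3300 − 1541.14 × 0.920505 = 1881 N.

T = 1541 N, A_x = 602.2 N, A_y = 1881 N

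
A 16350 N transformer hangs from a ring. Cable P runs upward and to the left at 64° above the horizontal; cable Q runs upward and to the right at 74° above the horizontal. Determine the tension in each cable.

ΣF_x = 0: −T_P·cos64° + T_Q·cos74° = 0 → T_Q = 1.59039·T_P.
ΣF_y = 0: T_P·sin64° + T_Q·sin74° = 16350.
Substitute: T_P·(0.898794 + 1.59039·0.961262) = 16350 → T_P = 6735.12 ≈ 6735 N.
Then T_Q = 1.59039 × 6735.12 = 10710 N.

T_P = 6735 N, T_Q = 10710 N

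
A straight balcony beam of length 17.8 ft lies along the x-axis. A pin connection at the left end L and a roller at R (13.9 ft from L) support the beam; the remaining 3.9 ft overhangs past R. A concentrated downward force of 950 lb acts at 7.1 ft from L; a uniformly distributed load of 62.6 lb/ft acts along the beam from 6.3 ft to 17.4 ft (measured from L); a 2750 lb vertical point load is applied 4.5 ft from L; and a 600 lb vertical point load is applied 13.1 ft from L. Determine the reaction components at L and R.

Resultant of the distributed load: 62.6 × 11.1 = 694.86 lb at 11.85 ft from L.
Taking moments about L: R_y·13.9 − 950·7.1 − (62.6·11.1)·11.85 − 2750·4.5 − 600·13.1 = 0 → R_y = 35214.091/13.9 = 2533.39 ≈ 2533 lb.
ΣF_y = 0: L_y + 2533.39 − 950 − 62.6·11.1 − 2750 − 600 = 0 → L_y = 2461 lb.
ΣF_x = 0: no horizontal applied forces, so L_x = 0.

L_x = 0, L_y = 2461 lb, R_y = 2533 lb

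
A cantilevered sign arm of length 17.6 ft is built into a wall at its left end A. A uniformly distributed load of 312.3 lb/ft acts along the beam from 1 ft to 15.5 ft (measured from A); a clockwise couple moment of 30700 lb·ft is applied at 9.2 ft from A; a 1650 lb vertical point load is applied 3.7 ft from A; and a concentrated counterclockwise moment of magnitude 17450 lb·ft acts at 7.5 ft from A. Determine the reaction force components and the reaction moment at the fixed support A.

A_x = 0, A_y = 6178 lb, M_A = 56710 lb·ft

Resultant of the distributed load: 312.3 × 14.5 = 4528.35 lb at 8.25 ft from A.
ΣF_x = 0: A_x = 0.
ΣF_y = 0: A_y − 312.3·14.5 − 1650 = 0 → A_y = 6178 lb.
ΣM about A: M_A − (312.3·14.5)·8.25 − 30700 − 1650·3.7 + 17450 = 0 → M_A = 56710 lb·ft.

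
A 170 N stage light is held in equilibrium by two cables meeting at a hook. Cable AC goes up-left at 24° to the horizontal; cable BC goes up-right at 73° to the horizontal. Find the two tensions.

T_AC = 50.08 N, T_BC = 156.5 N

ΣF_x = 0: −T_AC·cos24° + T_BC·cos73° = 0 → T_BC = 3.1246·T_AC.
ΣF_y = 0: T_AC·sin24° + T_BC·sin73° = 170.
Substitute: T_AC·(0.406737 + 3.1246·0.956305) = 170 → T_AC = 50.0765 ≈ 50.08 N.
Then T_BC = 3.1246 × 50.0765 = 156.5 N.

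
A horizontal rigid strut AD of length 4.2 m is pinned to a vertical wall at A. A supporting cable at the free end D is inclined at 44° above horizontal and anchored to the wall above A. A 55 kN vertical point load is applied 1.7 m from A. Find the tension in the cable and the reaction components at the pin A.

ΣM about A: T·sin44°·4.2 − 55·1.7 = 0 → T = 93.5/(4.2·0.694658) = 32.0473 ≈ 32.05 kN.
ΣF_x = 0: A_x − T·cos44° = 0 → A_x = 32.0473 × 0.71934 = 23.05 kN.
ΣF_y = 0: A_y + T·sin44° − 55 = 0 → A_y = 55 − 32.0473 × 0.694658 = 32.74 kN.

T = 32.05 kN, A_x = 23.05 kN, A_y = 32.74 kN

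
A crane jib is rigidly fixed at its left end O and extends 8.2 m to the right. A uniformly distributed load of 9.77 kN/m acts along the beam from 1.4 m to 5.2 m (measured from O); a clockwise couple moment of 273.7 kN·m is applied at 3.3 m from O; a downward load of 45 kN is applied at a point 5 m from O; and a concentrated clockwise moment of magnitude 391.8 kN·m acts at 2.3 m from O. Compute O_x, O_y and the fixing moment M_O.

O_x = 0, O_y = 82.13 kN, M_O = 1013 kN·m

Resultant of the distributed load: 9.77 × 3.8 = 37.126 kN at 3.3 m from O.
ΣF_x = 0: O_x = 0.
ΣF_y = 0: O_y − 9.77·3.8 − 45 = 0 → O_y = 82.13 kN.
ΣM about O: M_O − (9.77·3.8)·3.3 − 273.7 − 45·5 − 391.8 = 0 → M_O = 1013 kN·m.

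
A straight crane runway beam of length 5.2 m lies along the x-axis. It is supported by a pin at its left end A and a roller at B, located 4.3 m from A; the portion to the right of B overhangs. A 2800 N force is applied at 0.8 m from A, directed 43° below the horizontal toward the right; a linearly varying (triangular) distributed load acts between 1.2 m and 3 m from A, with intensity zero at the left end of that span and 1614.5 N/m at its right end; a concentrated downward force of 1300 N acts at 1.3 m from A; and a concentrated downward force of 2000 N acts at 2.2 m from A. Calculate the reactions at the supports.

A_x = -2048 N, A_y = 4080 N, B_y = 2583 N

Resultant of the triangular load: ½ × 1614.5 × 1.8 = 1453.05 N, acting at 2.4 m from A (one-third of the span from the peak).
Taking moments about A: B_y·4.3 − 2800·sin43°·0.8 − (½·1614.5·1.8)·2.4 − 1300·1.3 − 2000·2.2 = 0 → B_y = 11105/4.3 = 2582.56 ≈ 2583 N.
ΣF_y = 0: A_y + 2582.56 − 2800·sin43° − ½·1614.5·1.8 − 1300 − 2000 = 0 → A_y = 4080 N.
ΣF_x = 0: A_x + 2800·cos43° = 0 → A_x = -2048 N.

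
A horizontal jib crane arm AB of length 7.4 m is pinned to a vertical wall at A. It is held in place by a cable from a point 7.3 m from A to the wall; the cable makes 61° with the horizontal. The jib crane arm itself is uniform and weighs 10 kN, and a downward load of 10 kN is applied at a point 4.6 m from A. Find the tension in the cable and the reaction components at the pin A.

T = 13.00 kN, A_x = 6.302 kN, A_y = 8.630 kN

ΣM about A: T·sin61°·7.3 − 10·3.7 − 10·4.6 = 0 → T = 83/(7.3·0.87462) = 12.9998 ≈ 13.00 kN.
ΣF_x = 0: A_x − T·cos61° = 0 → A_x = 12.9998 × 0.48481 = 6.302 kN.
ΣF_y = 0: A_y + T·sin61° − 10 − 10 = 0 → A_y = 20 − 12.9998 × 0.87462 = 8.630 kN.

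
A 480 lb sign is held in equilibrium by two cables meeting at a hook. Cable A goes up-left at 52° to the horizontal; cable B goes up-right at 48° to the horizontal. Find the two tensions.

ΣF_x = 0: −T_A·cos52° + T_B·cos48° = 0 → T_B = 0.920092·T_A.
ΣF_y = 0: T_A·sin52° + T_B·sin48° = 480.
Substitute: T_A·(0.788011 + 0.920092·0.743145) = 480 → T_A = 326.137 ≈ 326.1 lb.
Then T_B = 0.920092 × 326.137 = 300.1 lb.

T_A = 326.1 lb, T_B = 300.1 lb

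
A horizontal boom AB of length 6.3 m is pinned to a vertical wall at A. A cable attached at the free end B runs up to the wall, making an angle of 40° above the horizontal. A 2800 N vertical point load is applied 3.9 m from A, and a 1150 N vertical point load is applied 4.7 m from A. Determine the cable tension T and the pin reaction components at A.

ΣM about A: T·sin40°·6.3 − 2800·3.9 − 1150·4.7 = 0 → T = 16325/(6.3·0.642788) = 4031.3 ≈ 4031 N.
ΣF_x = 0: A_x − T·cos40° = 0 → A_x = 4031.3 × 0.766044 = 3088 N.
ΣF_y = 0: A_y + T·sin40° − 2800 − 1150 = 0 → A_y = 3950 − 4031.3 × 0.642788 = 1359 N.

T = 4031 N, A_x = 3088 N, A_y = 1359 N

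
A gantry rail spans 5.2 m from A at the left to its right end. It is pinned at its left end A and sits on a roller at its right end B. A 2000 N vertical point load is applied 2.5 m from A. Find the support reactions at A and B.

Moments about A: B_y·5.2 − 2000·2.5 = 0 → B_y = 5000/5.2 = 961.538 ≈ 961.5 N.
ΣF_y = 0: A_y + 961.538 − 2000 = 0 → A_y = 1038 N.
ΣF_x = 0: no horizontal applied forces, so A_x = 0.

A_x = 0, A_y = 1038 N, B_y = 961.5 N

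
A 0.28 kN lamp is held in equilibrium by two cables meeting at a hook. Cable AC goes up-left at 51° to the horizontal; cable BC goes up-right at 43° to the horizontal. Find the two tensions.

T_AC = 0.2053 kN, T_BC = 0.1766 kN

ΣF_x = 0: −T_AC·cos51° + T_BC·cos43° = 0 → T_BC = 0.860487·T_AC.
ΣF_y = 0: T_AC·sin51° + T_BC·sin43° = 0.28.
Substitute: T_AC·(0.777146 + 0.860487·0.681998) = 0.28 → T_AC = 0.205279 ≈ 0.2053 kN.
Then T_BC = 0.860487 × 0.205279 = 0.1766 kN.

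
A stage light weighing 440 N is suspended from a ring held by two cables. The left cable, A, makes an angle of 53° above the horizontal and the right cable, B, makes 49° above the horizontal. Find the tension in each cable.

T_A = 295.1 N, T_B = 270.7 N

ΣF_x = 0: −T_A·cos53° + T_B·cos49° = 0 → T_B = 0.917318·T_A.
ΣF_y = 0: T_A·sin53° + T_B·sin49° = 440.
Substitute: T_A·(0.798636 + 0.917318·0.75471) = 440 → T_A = 295.115 ≈ 295.1 N.
Then T_B = 0.917318 × 295.115 = 270.7 N.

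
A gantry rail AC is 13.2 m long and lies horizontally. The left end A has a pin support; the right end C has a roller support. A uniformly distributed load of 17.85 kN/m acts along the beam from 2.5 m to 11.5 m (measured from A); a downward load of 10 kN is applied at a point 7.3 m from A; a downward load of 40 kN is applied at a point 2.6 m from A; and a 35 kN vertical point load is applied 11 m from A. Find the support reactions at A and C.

A_x = 0, A_y = 117.9 kN, C_y = 127.8 kN

Resultant of the distributed load: 17.85 × 9 = 160.65 kN at 7 m from A.
ΣM about A: C_y·13.2 − (17.85·9)·7 − 10·7.3 − 40·2.6 − 35·11 = 0 → C_y = 1686.55/13.2 = 127.769 ≈ 127.8 kN.
ΣF_y = 0: A_y + 127.769 − 17.85·9 − 10 − 40 − 35 = 0 → A_y = 117.9 kN.
ΣF_x = 0: no horizontal applied forces, so A_x = 0.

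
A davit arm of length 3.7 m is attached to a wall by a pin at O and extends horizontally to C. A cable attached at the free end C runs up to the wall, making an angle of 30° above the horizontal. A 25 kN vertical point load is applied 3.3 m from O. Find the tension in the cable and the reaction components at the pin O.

ΣM about O: T·sin30°·3.7 − 25·3.3 = 0 → T = 82.5/(3.7·0.5) = 44.5946 ≈ 44.59 kN.
ΣF_x = 0: O_x − T·cos30° = 0 → O_x = 44.5946 × 0.866025 = 38.62 kN.
ΣF_y = 0: O_y + T·sin30° − 25 = 0 → O_y = 25 − 44.5946 × 0.5 = 2.703 kN.

T = 44.59 kN, O_x = 38.62 kN, O_y = 2.703 kN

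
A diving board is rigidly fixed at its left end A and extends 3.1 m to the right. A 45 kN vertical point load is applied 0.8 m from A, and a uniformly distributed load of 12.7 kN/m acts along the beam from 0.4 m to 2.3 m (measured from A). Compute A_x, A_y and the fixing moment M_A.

A_x = 0, A_y = 69.13 kN, M_A = 68.58 kN·m

Resultant of the distributed load: 12.7 × 1.9 = 24.13 kN at 1.35 m from A.
ΣF_x = 0: A_x = 0.
ΣF_y = 0: A_y − 45 − 12.7·1.9 = 0 → A_y = 69.13 kN.
ΣM about A: M_A − 45·0.8 − (12.7·1.9)·1.35 = 0 → M_A = 68.58 kN·m.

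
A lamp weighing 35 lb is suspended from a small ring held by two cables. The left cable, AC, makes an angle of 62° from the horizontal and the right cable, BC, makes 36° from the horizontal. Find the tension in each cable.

ΣF_x = 0: −T_AC·cos62° + T_BC·cos36° = 0 → T_BC = 0.580299·T_AC.
ΣF_y = 0: T_AC·sin62° + T_BC·sin36° = 35.
Substitute: T_AC·(0.882948 + 0.580299·0.587785) = 35 → T_AC = 28.5939 ≈ 28.59 lb.
Then T_BC = 0.580299 × 28.5939 = 16.59 lb.

T_AC = 28.59 lb, T_BC = 16.59 lb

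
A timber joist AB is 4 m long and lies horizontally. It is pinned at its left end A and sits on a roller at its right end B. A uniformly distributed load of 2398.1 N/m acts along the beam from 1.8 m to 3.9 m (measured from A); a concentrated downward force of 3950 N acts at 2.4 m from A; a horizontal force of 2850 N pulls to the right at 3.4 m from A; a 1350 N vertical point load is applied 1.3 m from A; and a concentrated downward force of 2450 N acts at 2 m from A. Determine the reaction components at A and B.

A_x = -2850 N, A_y = 5164 N, B_y = 7622 N

Resultant of the distributed load: 2398.1 × 2.1 = 5036.01 N at 2.85 m from A.
Moments about A: B_y·4 − (2398.1·2.1)·2.85 − 3950·2.4 − 1350·1.3 − 2450·2 = 0 → B_y = 30487.6285/4 = 7621.91 ≈ 7622 N.
ΣF_y = 0: A_y + 7621.91 − 2398.1·2.1 − 3950 − 1350 − 2450 = 0 → A_y = 5164 N.
ΣF_x = 0: A_x + 2850 = 0 → A_x = -2850 N.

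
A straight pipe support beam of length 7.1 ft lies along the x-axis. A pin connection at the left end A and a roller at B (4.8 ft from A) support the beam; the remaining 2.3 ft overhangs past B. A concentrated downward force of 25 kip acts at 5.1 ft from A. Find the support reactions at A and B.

ΣM about A: B_y·4.8 − 25·5.1 = 0 → B_y = 127.5/4.8 = 26.5625 ≈ 26.56 kip.
ΣF_y = 0: A_y + 26.5625 − 25 = 0 → A_y = -1.562 kip.
ΣF_x = 0: no horizontal applied forces, so A_x = 0.

A_x = 0, A_y = -1.562 kip, B_y = 26.56 kip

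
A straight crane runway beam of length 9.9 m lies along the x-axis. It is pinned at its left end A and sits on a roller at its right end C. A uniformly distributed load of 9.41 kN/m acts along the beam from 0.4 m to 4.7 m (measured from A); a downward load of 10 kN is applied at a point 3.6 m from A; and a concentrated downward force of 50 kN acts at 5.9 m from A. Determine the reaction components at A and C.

A_x = 0, A_y = 56.61 kN, C_y = 43.86 kN

Resultant of the distributed load: 9.41 × 4.3 = 40.463 kN at 2.55 m from A.
Moments about A: C_y·9.9 − (9.41·4.3)·2.55 − 10·3.6 − 50·5.9 = 0 → C_y = 434.18065/9.9 = 43.8566 ≈ 43.86 kN.
ΣF_y = 0: A_y + 43.8566 − 9.41·4.3 − 10 − 50 = 0 → A_y = 56.61 kN.
ΣF_x = 0: no horizontal applied forces, so A_x = 0.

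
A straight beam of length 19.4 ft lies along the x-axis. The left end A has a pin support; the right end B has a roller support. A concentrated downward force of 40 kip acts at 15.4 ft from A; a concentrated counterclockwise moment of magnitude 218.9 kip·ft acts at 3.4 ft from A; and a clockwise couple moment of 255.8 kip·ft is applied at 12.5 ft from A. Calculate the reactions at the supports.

ΣM about A: B_y·19.4 − 40·15.4 + 218.9 − 255.8 = 0 → B_y = 652.9/19.4 = 33.6546 ≈ 33.65 kip.
ΣF_y = 0: A_y + 33.6546 − 40 = 0 → A_y = 6.345 kip.
ΣF_x = 0: no horizontal applied forces, so A_x = 0.

A_x = 0, A_y = 6.345 kip, B_y = 33.65 kip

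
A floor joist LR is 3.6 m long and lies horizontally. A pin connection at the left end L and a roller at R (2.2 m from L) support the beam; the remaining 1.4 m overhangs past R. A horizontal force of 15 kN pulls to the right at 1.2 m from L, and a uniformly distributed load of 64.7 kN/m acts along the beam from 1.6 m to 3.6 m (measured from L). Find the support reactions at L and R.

Resultant of the distributed load: 64.7 × 2 = 129.4 kN at 2.6 m from L.
Moments about L: R_y·2.2 − (64.7·2)·2.6 = 0 → R_y = 336.44/2.2 = 152.927 ≈ 152.9 kN.
ΣF_y = 0: L_y + 152.927 − 64.7·2 = 0 → L_y = -23.53 kN.
ΣF_x = 0: L_x + 15 = 0 → L_x = -15.00 kN.

L_x = -15.00 kN, L_y = -23.53 kN, R_y = 152.9 kN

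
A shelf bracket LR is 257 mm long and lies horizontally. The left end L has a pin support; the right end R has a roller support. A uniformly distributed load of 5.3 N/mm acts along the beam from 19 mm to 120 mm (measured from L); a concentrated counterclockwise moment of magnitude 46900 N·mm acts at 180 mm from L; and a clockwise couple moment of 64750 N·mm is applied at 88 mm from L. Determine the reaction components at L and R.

L_x = 0, L_y = 321.1 N, R_y = 214.2 N

Resultant of the distributed load: 5.3 × 101 = 535.3 N at 69.5 mm from L.
Moments about L: R_y·257 − (5.3·101)·69.5 + 46900 − 64750 = 0 → R_y = 55053.35/257 = 214.215 ≈ 214.2 N.
ΣF_y = 0: L_y + 214.215 − 5.3·101 = 0 → L_y = 321.1 N.
ΣF_x = 0: no horizontal applied forces, so L_x = 0.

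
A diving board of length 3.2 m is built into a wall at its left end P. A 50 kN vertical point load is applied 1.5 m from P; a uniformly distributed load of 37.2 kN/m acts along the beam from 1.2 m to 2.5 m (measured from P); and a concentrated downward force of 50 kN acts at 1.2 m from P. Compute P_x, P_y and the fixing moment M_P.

Resultant of the distributed load: 37.2 × 1.3 = 48.36 kN at 1.85 m from P.
ΣF_x = 0: P_x = 0.
ΣF_y = 0: P_y − 50 − 37.2·1.3 − 50 = 0 → P_y = 148.4 kN.
ΣM about P: M_P − 50·1.5 − (37.2·1.3)·1.85 − 50·1.2 = 0 → M_P = 224.5 kN·m.

P_x = 0, P_y = 148.4 kN, M_P = 224.5 kN·m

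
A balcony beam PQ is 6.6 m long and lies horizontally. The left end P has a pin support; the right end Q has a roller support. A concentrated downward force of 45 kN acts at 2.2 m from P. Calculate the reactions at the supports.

ΣM about P: Q_y·6.6 − 45·2.2 = 0 → Q_y = 99/6.6 = 15.00 kN.
ΣF_y = 0: P_y + 15 − 45 = 0 → P_y = 30.00 kN.
ΣF_x = 0: no horizontal applied forces, so P_x = 0.

P_x = 0, P_y = 30.00 kN, Q_y = 15.00 kN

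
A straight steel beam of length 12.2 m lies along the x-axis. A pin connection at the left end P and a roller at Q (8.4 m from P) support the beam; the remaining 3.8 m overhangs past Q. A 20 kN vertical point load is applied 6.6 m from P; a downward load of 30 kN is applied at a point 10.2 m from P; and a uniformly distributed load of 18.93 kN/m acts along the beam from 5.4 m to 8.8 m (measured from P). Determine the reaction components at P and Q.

P_x = 0, P_y = 7.818 kN, Q_y = 106.5 kN

Resultant of the distributed load: 18.93 × 3.4 = 64.362 kN at 7.1 m from P.
ΣM about P: Q_y·8.4 − 20·6.6 − 30·10.2 − (18.93·3.4)·7.1 = 0 → Q_y = 894.9702/8.4 = 106.544 ≈ 106.5 kN.
ΣF_y = 0: P_y + 106.544 − 20 − 30 − 18.93·3.4 = 0 → P_y = 7.818 kN.
ΣF_x = 0: no horizontal applied forces, so P_x = 0.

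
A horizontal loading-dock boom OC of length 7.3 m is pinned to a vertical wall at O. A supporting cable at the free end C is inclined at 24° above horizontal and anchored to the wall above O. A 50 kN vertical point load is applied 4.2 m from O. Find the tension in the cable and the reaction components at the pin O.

T = 70.73 kN, O_x = 64.61 kN, O_y = 21.23 kN

ΣM about O: T·sin24°·7.3 − 50·4.2 = 0 → T = 210/(7.3·0.406737) = 70.7266 ≈ 70.73 kN.
ΣF_x = 0: O_x − T·cos24° = 0 → O_x = 70.7266 × 0.913545 = 64.61 kN.
ΣF_y = 0: O_y + T·sin24° − 50 = 0 → O_y = 50 − 70.7266 × 0.406737 = 21.23 kN.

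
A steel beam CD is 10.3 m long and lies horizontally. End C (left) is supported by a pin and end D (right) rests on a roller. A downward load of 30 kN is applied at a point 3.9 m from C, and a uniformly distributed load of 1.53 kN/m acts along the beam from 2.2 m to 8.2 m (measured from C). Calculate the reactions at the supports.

C_x = 0, C_y = 23.19 kN, D_y = 15.99 kN

Resultant of the distributed load: 1.53 × 6 = 9.18 kN at 5.2 m from C.
Taking moments about C: D_y·10.3 − 30·3.9 − (1.53·6)·5.2 = 0 → D_y = 164.736/10.3 = 15.9938 ≈ 15.99 kN.
ΣF_y = 0: C_y + 15.9938 − 30 − 1.53·6 = 0 → C_y = 23.19 kN.
ΣF_x = 0: no horizontal applied forces, so C_x = 0.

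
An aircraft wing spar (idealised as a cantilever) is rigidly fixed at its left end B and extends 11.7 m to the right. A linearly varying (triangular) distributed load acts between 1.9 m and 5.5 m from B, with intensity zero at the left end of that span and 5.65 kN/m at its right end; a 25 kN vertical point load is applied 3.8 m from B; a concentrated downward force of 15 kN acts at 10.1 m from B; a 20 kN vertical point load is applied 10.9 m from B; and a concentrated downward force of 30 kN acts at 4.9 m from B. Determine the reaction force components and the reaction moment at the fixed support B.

Resultant of the triangular load: ½ × 5.65 × 3.6 = 10.17 kN, acting at 4.3 m from B (one-third of the span from the peak).
ΣF_x = 0: B_x = 0.
ΣF_y = 0: B_y − ½·5.65·3.6 − 25 − 15 − 20 − 30 = 0 → B_y = 100.2 kN.
ΣM about B: M_B − (½·5.65·3.6)·4.3 − 25·3.8 − 15·10.1 − 20·10.9 − 30·4.9 = 0 → M_B = 655.2 kN·m.

B_x = 0, B_y = 100.2 kN, M_B = 655.2 kN·m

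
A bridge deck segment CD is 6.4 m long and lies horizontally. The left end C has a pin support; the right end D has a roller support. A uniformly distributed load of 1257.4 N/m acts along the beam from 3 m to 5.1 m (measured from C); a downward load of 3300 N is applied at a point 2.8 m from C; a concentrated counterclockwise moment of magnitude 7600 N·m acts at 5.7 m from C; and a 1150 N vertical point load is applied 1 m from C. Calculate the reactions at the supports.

C_x = 0, C_y = 4984 N, D_y = 2107 N

Resultant of the distributed load: 1257.4 × 2.1 = 2640.54 N at 4.05 m from C.
Moments about C: D_y·6.4 − (1257.4·2.1)·4.05 − 3300·2.8 + 7600 − 1150·1 = 0 → D_y = 13484.187/6.4 = 2106.9 ≈ 2107 N.
ΣF_y = 0: C_y + 2106.9 − 1257.4·2.1 − 3300 − 1150 = 0 → C_y = 4984 N.
ΣF_x = 0: no horizontal applied forces, so C_x = 0.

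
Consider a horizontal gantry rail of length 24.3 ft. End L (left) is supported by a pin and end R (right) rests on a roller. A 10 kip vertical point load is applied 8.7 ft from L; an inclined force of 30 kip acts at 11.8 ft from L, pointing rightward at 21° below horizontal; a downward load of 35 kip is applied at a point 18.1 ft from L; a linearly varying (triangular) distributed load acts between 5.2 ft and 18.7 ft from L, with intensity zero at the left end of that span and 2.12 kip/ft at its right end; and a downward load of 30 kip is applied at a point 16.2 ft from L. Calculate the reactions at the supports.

Resultant of the triangular load: ½ × 2.12 × 13.5 = 14.31 kip, acting at 14.2 ft from L (one-third of the span from the peak).
Moments about L: R_y·24.3 − 10·8.7 − 30·sin21°·11.8 − 35·18.1 − (½·2.12·13.5)·14.2 − 30·16.2 = 0 → R_y = 1536.56/24.3 = 63.2329 ≈ 63.23 kip.
ΣF_y = 0: L_y + 63.2329 − 10 − 30·sin21° − 35 − ½·2.12·13.5 − 30 = 0 → L_y = 36.83 kip.
ΣF_x = 0: L_x + 30·cos21° = 0 → L_x = -28.01 kip.

L_x = -28.01 kip, L_y = 36.83 kip, R_y = 63.23 kip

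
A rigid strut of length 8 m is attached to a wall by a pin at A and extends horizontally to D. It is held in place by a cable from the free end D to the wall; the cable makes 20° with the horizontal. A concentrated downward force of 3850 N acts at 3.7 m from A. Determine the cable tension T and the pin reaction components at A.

ΣM about A: T·sin20°·8 − 3850·3.7 = 0 → T = 14245/(8·0.34202) = 5206.2 ≈ 5206 N.
ΣF_x = 0: A_x − T·cos20° = 0 → A_x = 5206.2 × 0.939693 = 4892 N.
ΣF_y = 0: A_y + T·sin20° − 3850 = 0 → A_y = 3850 − 5206.2 × 0.34202 = 2069 N.

T = 5206 N, A_x = 4892 N, A_y = 2069 N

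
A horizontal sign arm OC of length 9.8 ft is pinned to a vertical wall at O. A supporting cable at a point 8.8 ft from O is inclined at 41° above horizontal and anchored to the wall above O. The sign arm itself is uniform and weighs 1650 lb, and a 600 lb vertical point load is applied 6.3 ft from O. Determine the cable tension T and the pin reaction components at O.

T = 2055 lb, O_x = 1551 lb, O_y = 901.7 lb

ΣM about O: T·sin41°·8.8 − 1650·4.9 − 600·6.3 = 0 → T = 11865/(8.8·0.656059) = 2055.14 ≈ 2055 lb.
ΣF_x = 0: O_x − T·cos41° = 0 → O_x = 2055.14 × 0.75471 = 1551 lb.
ΣF_y = 0: O_y + T·sin41° − 1650 − 600 = 0 → O_y = 2250 − 2055.14 × 0.656059 = 901.7 lb.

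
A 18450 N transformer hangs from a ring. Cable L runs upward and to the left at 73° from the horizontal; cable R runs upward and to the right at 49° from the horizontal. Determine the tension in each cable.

T_L = 14270 N, T_R = 6361 N

ΣF_x = 0: −T_L·cos73° + T_R·cos49° = 0 → T_R = 0.445648·T_L.
ΣF_y = 0: T_L·sin73° + T_R·sin49° = 18450.
Substitute: T_L·(0.956305 + 0.445648·0.75471) = 18450 → T_L = 14273.1 ≈ 14270 N.
Then T_R = 0.445648 × 14273.1 = 6361 N.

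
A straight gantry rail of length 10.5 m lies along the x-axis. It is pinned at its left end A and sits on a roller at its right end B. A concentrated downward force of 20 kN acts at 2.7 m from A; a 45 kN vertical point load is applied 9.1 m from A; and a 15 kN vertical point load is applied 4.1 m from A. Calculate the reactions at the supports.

A_x = 0, A_y = 30.00 kN, B_y = 50.00 kN

Moments about A: B_y·10.5 − 20·2.7 − 45·9.1 − 15·4.1 = 0 → B_y = 525/10.5 = 50.00 kN.
ΣF_y = 0: A_y + 50 − 20 − 45 − 15 = 0 → A_y = 30.00 kN.
ΣF_x = 0: no horizontal applied forces, so A_x = 0.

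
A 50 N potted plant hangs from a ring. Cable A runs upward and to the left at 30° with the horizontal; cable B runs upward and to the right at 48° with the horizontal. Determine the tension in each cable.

ΣF_x = 0: −T_A·cos30° + T_B·cos48° = 0 → T_B = 1.29425·T_A.
ΣF_y = 0: T_A·sin30° + T_B·sin48° = 50.
Substitute: T_A·(0.5 + 1.29425·0.743145) = 50 → T_A = 34.204 ≈ 34.20 N.
Then T_B = 1.29425 × 34.204 = 44.27 N.

T_A = 34.20 N, T_B = 44.27 N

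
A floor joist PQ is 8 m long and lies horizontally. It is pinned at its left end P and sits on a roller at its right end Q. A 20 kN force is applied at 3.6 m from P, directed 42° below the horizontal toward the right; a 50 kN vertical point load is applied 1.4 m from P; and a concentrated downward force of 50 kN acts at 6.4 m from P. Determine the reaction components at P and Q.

P_x = -14.86 kN, P_y = 58.61 kN, Q_y = 54.77 kN

Taking moments about P: Q_y·8 − 20·sin42°·3.6 − 50·1.4 − 50·6.4 = 0 → Q_y = 438.177/8 = 54.7721 ≈ 54.77 kN.
ΣF_y = 0: P_y + 54.7721 − 20·sin42° − 50 − 50 = 0 → P_y = 58.61 kN.
ΣF_x = 0: P_x + 20·cos42° = 0 → P_x = -14.86 kN.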